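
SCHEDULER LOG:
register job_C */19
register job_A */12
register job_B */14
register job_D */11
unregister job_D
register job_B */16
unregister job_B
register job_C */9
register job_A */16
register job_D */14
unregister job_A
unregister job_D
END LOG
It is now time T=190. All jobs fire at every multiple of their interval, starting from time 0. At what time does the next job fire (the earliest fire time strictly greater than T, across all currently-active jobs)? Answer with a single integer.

Answer: 198

Derivation:
Op 1: register job_C */19 -> active={job_C:*/19}
Op 2: register job_A */12 -> active={job_A:*/12, job_C:*/19}
Op 3: register job_B */14 -> active={job_A:*/12, job_B:*/14, job_C:*/19}
Op 4: register job_D */11 -> active={job_A:*/12, job_B:*/14, job_C:*/19, job_D:*/11}
Op 5: unregister job_D -> active={job_A:*/12, job_B:*/14, job_C:*/19}
Op 6: register job_B */16 -> active={job_A:*/12, job_B:*/16, job_C:*/19}
Op 7: unregister job_B -> active={job_A:*/12, job_C:*/19}
Op 8: register job_C */9 -> active={job_A:*/12, job_C:*/9}
Op 9: register job_A */16 -> active={job_A:*/16, job_C:*/9}
Op 10: register job_D */14 -> active={job_A:*/16, job_C:*/9, job_D:*/14}
Op 11: unregister job_A -> active={job_C:*/9, job_D:*/14}
Op 12: unregister job_D -> active={job_C:*/9}
  job_C: interval 9, next fire after T=190 is 198
Earliest fire time = 198 (job job_C)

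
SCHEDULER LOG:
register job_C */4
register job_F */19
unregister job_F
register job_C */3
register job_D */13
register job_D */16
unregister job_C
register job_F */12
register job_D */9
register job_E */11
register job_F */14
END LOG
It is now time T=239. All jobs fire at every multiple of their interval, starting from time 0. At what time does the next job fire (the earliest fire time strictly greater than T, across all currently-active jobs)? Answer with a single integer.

Op 1: register job_C */4 -> active={job_C:*/4}
Op 2: register job_F */19 -> active={job_C:*/4, job_F:*/19}
Op 3: unregister job_F -> active={job_C:*/4}
Op 4: register job_C */3 -> active={job_C:*/3}
Op 5: register job_D */13 -> active={job_C:*/3, job_D:*/13}
Op 6: register job_D */16 -> active={job_C:*/3, job_D:*/16}
Op 7: unregister job_C -> active={job_D:*/16}
Op 8: register job_F */12 -> active={job_D:*/16, job_F:*/12}
Op 9: register job_D */9 -> active={job_D:*/9, job_F:*/12}
Op 10: register job_E */11 -> active={job_D:*/9, job_E:*/11, job_F:*/12}
Op 11: register job_F */14 -> active={job_D:*/9, job_E:*/11, job_F:*/14}
  job_D: interval 9, next fire after T=239 is 243
  job_E: interval 11, next fire after T=239 is 242
  job_F: interval 14, next fire after T=239 is 252
Earliest fire time = 242 (job job_E)

Answer: 242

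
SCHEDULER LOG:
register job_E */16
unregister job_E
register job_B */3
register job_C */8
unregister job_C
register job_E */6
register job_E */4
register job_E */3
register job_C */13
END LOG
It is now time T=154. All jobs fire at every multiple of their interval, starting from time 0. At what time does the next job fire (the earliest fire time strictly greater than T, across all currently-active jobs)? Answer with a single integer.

Op 1: register job_E */16 -> active={job_E:*/16}
Op 2: unregister job_E -> active={}
Op 3: register job_B */3 -> active={job_B:*/3}
Op 4: register job_C */8 -> active={job_B:*/3, job_C:*/8}
Op 5: unregister job_C -> active={job_B:*/3}
Op 6: register job_E */6 -> active={job_B:*/3, job_E:*/6}
Op 7: register job_E */4 -> active={job_B:*/3, job_E:*/4}
Op 8: register job_E */3 -> active={job_B:*/3, job_E:*/3}
Op 9: register job_C */13 -> active={job_B:*/3, job_C:*/13, job_E:*/3}
  job_B: interval 3, next fire after T=154 is 156
  job_C: interval 13, next fire after T=154 is 156
  job_E: interval 3, next fire after T=154 is 156
Earliest fire time = 156 (job job_B)

Answer: 156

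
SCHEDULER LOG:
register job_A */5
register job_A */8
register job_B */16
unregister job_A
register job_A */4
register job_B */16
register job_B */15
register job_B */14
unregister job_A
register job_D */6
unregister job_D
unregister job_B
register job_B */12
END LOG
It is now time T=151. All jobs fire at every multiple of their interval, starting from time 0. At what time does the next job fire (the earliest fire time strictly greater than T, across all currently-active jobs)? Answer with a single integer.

Answer: 156

Derivation:
Op 1: register job_A */5 -> active={job_A:*/5}
Op 2: register job_A */8 -> active={job_A:*/8}
Op 3: register job_B */16 -> active={job_A:*/8, job_B:*/16}
Op 4: unregister job_A -> active={job_B:*/16}
Op 5: register job_A */4 -> active={job_A:*/4, job_B:*/16}
Op 6: register job_B */16 -> active={job_A:*/4, job_B:*/16}
Op 7: register job_B */15 -> active={job_A:*/4, job_B:*/15}
Op 8: register job_B */14 -> active={job_A:*/4, job_B:*/14}
Op 9: unregister job_A -> active={job_B:*/14}
Op 10: register job_D */6 -> active={job_B:*/14, job_D:*/6}
Op 11: unregister job_D -> active={job_B:*/14}
Op 12: unregister job_B -> active={}
Op 13: register job_B */12 -> active={job_B:*/12}
  job_B: interval 12, next fire after T=151 is 156
Earliest fire time = 156 (job job_B)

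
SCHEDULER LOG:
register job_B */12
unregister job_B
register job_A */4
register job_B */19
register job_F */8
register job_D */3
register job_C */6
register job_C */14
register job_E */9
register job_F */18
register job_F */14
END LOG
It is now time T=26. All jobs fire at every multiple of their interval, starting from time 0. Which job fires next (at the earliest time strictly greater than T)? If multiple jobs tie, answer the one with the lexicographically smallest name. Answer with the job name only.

Op 1: register job_B */12 -> active={job_B:*/12}
Op 2: unregister job_B -> active={}
Op 3: register job_A */4 -> active={job_A:*/4}
Op 4: register job_B */19 -> active={job_A:*/4, job_B:*/19}
Op 5: register job_F */8 -> active={job_A:*/4, job_B:*/19, job_F:*/8}
Op 6: register job_D */3 -> active={job_A:*/4, job_B:*/19, job_D:*/3, job_F:*/8}
Op 7: register job_C */6 -> active={job_A:*/4, job_B:*/19, job_C:*/6, job_D:*/3, job_F:*/8}
Op 8: register job_C */14 -> active={job_A:*/4, job_B:*/19, job_C:*/14, job_D:*/3, job_F:*/8}
Op 9: register job_E */9 -> active={job_A:*/4, job_B:*/19, job_C:*/14, job_D:*/3, job_E:*/9, job_F:*/8}
Op 10: register job_F */18 -> active={job_A:*/4, job_B:*/19, job_C:*/14, job_D:*/3, job_E:*/9, job_F:*/18}
Op 11: register job_F */14 -> active={job_A:*/4, job_B:*/19, job_C:*/14, job_D:*/3, job_E:*/9, job_F:*/14}
  job_A: interval 4, next fire after T=26 is 28
  job_B: interval 19, next fire after T=26 is 38
  job_C: interval 14, next fire after T=26 is 28
  job_D: interval 3, next fire after T=26 is 27
  job_E: interval 9, next fire after T=26 is 27
  job_F: interval 14, next fire after T=26 is 28
Earliest = 27, winner (lex tiebreak) = job_D

Answer: job_D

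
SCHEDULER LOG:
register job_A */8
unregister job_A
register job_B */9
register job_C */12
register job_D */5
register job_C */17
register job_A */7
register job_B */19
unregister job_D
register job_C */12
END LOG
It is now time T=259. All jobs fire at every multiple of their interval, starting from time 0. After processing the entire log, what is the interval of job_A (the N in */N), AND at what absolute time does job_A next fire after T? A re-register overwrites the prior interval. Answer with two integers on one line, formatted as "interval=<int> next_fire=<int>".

Op 1: register job_A */8 -> active={job_A:*/8}
Op 2: unregister job_A -> active={}
Op 3: register job_B */9 -> active={job_B:*/9}
Op 4: register job_C */12 -> active={job_B:*/9, job_C:*/12}
Op 5: register job_D */5 -> active={job_B:*/9, job_C:*/12, job_D:*/5}
Op 6: register job_C */17 -> active={job_B:*/9, job_C:*/17, job_D:*/5}
Op 7: register job_A */7 -> active={job_A:*/7, job_B:*/9, job_C:*/17, job_D:*/5}
Op 8: register job_B */19 -> active={job_A:*/7, job_B:*/19, job_C:*/17, job_D:*/5}
Op 9: unregister job_D -> active={job_A:*/7, job_B:*/19, job_C:*/17}
Op 10: register job_C */12 -> active={job_A:*/7, job_B:*/19, job_C:*/12}
Final interval of job_A = 7
Next fire of job_A after T=259: (259//7+1)*7 = 266

Answer: interval=7 next_fire=266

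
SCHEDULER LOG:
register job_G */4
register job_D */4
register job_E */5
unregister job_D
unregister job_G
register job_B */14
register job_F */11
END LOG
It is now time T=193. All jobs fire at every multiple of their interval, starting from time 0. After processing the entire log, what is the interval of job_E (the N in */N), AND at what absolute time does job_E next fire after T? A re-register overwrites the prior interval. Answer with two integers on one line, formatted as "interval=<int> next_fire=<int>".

Answer: interval=5 next_fire=195

Derivation:
Op 1: register job_G */4 -> active={job_G:*/4}
Op 2: register job_D */4 -> active={job_D:*/4, job_G:*/4}
Op 3: register job_E */5 -> active={job_D:*/4, job_E:*/5, job_G:*/4}
Op 4: unregister job_D -> active={job_E:*/5, job_G:*/4}
Op 5: unregister job_G -> active={job_E:*/5}
Op 6: register job_B */14 -> active={job_B:*/14, job_E:*/5}
Op 7: register job_F */11 -> active={job_B:*/14, job_E:*/5, job_F:*/11}
Final interval of job_E = 5
Next fire of job_E after T=193: (193//5+1)*5 = 195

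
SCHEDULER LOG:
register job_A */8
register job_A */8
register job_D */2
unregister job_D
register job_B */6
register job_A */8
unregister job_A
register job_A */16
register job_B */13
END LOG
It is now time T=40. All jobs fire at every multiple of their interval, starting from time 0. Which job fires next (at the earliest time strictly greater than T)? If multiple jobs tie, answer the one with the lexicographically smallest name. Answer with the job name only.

Answer: job_A

Derivation:
Op 1: register job_A */8 -> active={job_A:*/8}
Op 2: register job_A */8 -> active={job_A:*/8}
Op 3: register job_D */2 -> active={job_A:*/8, job_D:*/2}
Op 4: unregister job_D -> active={job_A:*/8}
Op 5: register job_B */6 -> active={job_A:*/8, job_B:*/6}
Op 6: register job_A */8 -> active={job_A:*/8, job_B:*/6}
Op 7: unregister job_A -> active={job_B:*/6}
Op 8: register job_A */16 -> active={job_A:*/16, job_B:*/6}
Op 9: register job_B */13 -> active={job_A:*/16, job_B:*/13}
  job_A: interval 16, next fire after T=40 is 48
  job_B: interval 13, next fire after T=40 is 52
Earliest = 48, winner (lex tiebreak) = job_A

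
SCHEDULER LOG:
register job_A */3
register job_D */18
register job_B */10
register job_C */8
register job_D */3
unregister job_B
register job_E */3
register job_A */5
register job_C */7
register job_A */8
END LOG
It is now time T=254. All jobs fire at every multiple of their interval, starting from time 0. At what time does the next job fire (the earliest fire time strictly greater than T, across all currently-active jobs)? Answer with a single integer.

Answer: 255

Derivation:
Op 1: register job_A */3 -> active={job_A:*/3}
Op 2: register job_D */18 -> active={job_A:*/3, job_D:*/18}
Op 3: register job_B */10 -> active={job_A:*/3, job_B:*/10, job_D:*/18}
Op 4: register job_C */8 -> active={job_A:*/3, job_B:*/10, job_C:*/8, job_D:*/18}
Op 5: register job_D */3 -> active={job_A:*/3, job_B:*/10, job_C:*/8, job_D:*/3}
Op 6: unregister job_B -> active={job_A:*/3, job_C:*/8, job_D:*/3}
Op 7: register job_E */3 -> active={job_A:*/3, job_C:*/8, job_D:*/3, job_E:*/3}
Op 8: register job_A */5 -> active={job_A:*/5, job_C:*/8, job_D:*/3, job_E:*/3}
Op 9: register job_C */7 -> active={job_A:*/5, job_C:*/7, job_D:*/3, job_E:*/3}
Op 10: register job_A */8 -> active={job_A:*/8, job_C:*/7, job_D:*/3, job_E:*/3}
  job_A: interval 8, next fire after T=254 is 256
  job_C: interval 7, next fire after T=254 is 259
  job_D: interval 3, next fire after T=254 is 255
  job_E: interval 3, next fire after T=254 is 255
Earliest fire time = 255 (job job_D)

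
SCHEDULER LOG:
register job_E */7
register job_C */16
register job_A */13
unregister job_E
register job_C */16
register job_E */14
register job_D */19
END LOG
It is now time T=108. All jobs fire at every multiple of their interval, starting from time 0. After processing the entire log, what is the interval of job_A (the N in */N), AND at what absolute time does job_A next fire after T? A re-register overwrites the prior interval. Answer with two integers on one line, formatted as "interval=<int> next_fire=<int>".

Answer: interval=13 next_fire=117

Derivation:
Op 1: register job_E */7 -> active={job_E:*/7}
Op 2: register job_C */16 -> active={job_C:*/16, job_E:*/7}
Op 3: register job_A */13 -> active={job_A:*/13, job_C:*/16, job_E:*/7}
Op 4: unregister job_E -> active={job_A:*/13, job_C:*/16}
Op 5: register job_C */16 -> active={job_A:*/13, job_C:*/16}
Op 6: register job_E */14 -> active={job_A:*/13, job_C:*/16, job_E:*/14}
Op 7: register job_D */19 -> active={job_A:*/13, job_C:*/16, job_D:*/19, job_E:*/14}
Final interval of job_A = 13
Next fire of job_A after T=108: (108//13+1)*13 = 117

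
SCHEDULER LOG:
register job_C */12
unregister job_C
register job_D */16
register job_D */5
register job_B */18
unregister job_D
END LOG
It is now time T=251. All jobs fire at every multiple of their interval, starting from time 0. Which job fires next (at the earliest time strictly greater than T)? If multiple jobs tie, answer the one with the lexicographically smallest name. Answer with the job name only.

Op 1: register job_C */12 -> active={job_C:*/12}
Op 2: unregister job_C -> active={}
Op 3: register job_D */16 -> active={job_D:*/16}
Op 4: register job_D */5 -> active={job_D:*/5}
Op 5: register job_B */18 -> active={job_B:*/18, job_D:*/5}
Op 6: unregister job_D -> active={job_B:*/18}
  job_B: interval 18, next fire after T=251 is 252
Earliest = 252, winner (lex tiebreak) = job_B

Answer: job_B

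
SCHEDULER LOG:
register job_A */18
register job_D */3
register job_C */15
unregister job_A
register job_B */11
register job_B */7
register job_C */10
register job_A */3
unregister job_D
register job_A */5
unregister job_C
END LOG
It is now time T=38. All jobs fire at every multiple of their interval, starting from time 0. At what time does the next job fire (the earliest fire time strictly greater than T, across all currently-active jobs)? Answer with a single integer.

Op 1: register job_A */18 -> active={job_A:*/18}
Op 2: register job_D */3 -> active={job_A:*/18, job_D:*/3}
Op 3: register job_C */15 -> active={job_A:*/18, job_C:*/15, job_D:*/3}
Op 4: unregister job_A -> active={job_C:*/15, job_D:*/3}
Op 5: register job_B */11 -> active={job_B:*/11, job_C:*/15, job_D:*/3}
Op 6: register job_B */7 -> active={job_B:*/7, job_C:*/15, job_D:*/3}
Op 7: register job_C */10 -> active={job_B:*/7, job_C:*/10, job_D:*/3}
Op 8: register job_A */3 -> active={job_A:*/3, job_B:*/7, job_C:*/10, job_D:*/3}
Op 9: unregister job_D -> active={job_A:*/3, job_B:*/7, job_C:*/10}
Op 10: register job_A */5 -> active={job_A:*/5, job_B:*/7, job_C:*/10}
Op 11: unregister job_C -> active={job_A:*/5, job_B:*/7}
  job_A: interval 5, next fire after T=38 is 40
  job_B: interval 7, next fire after T=38 is 42
Earliest fire time = 40 (job job_A)

Answer: 40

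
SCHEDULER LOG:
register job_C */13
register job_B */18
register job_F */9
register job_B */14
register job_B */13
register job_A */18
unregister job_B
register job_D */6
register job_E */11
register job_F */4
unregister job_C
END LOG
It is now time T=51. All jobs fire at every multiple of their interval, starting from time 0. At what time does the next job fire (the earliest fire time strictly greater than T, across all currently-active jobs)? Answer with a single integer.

Op 1: register job_C */13 -> active={job_C:*/13}
Op 2: register job_B */18 -> active={job_B:*/18, job_C:*/13}
Op 3: register job_F */9 -> active={job_B:*/18, job_C:*/13, job_F:*/9}
Op 4: register job_B */14 -> active={job_B:*/14, job_C:*/13, job_F:*/9}
Op 5: register job_B */13 -> active={job_B:*/13, job_C:*/13, job_F:*/9}
Op 6: register job_A */18 -> active={job_A:*/18, job_B:*/13, job_C:*/13, job_F:*/9}
Op 7: unregister job_B -> active={job_A:*/18, job_C:*/13, job_F:*/9}
Op 8: register job_D */6 -> active={job_A:*/18, job_C:*/13, job_D:*/6, job_F:*/9}
Op 9: register job_E */11 -> active={job_A:*/18, job_C:*/13, job_D:*/6, job_E:*/11, job_F:*/9}
Op 10: register job_F */4 -> active={job_A:*/18, job_C:*/13, job_D:*/6, job_E:*/11, job_F:*/4}
Op 11: unregister job_C -> active={job_A:*/18, job_D:*/6, job_E:*/11, job_F:*/4}
  job_A: interval 18, next fire after T=51 is 54
  job_D: interval 6, next fire after T=51 is 54
  job_E: interval 11, next fire after T=51 is 55
  job_F: interval 4, next fire after T=51 is 52
Earliest fire time = 52 (job job_F)

Answer: 52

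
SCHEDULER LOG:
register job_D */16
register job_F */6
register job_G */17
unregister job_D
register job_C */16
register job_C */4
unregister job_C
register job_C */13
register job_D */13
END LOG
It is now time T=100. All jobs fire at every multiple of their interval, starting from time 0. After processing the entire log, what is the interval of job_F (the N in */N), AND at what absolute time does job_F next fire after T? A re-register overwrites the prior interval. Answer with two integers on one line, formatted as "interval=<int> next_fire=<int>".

Op 1: register job_D */16 -> active={job_D:*/16}
Op 2: register job_F */6 -> active={job_D:*/16, job_F:*/6}
Op 3: register job_G */17 -> active={job_D:*/16, job_F:*/6, job_G:*/17}
Op 4: unregister job_D -> active={job_F:*/6, job_G:*/17}
Op 5: register job_C */16 -> active={job_C:*/16, job_F:*/6, job_G:*/17}
Op 6: register job_C */4 -> active={job_C:*/4, job_F:*/6, job_G:*/17}
Op 7: unregister job_C -> active={job_F:*/6, job_G:*/17}
Op 8: register job_C */13 -> active={job_C:*/13, job_F:*/6, job_G:*/17}
Op 9: register job_D */13 -> active={job_C:*/13, job_D:*/13, job_F:*/6, job_G:*/17}
Final interval of job_F = 6
Next fire of job_F after T=100: (100//6+1)*6 = 102

Answer: interval=6 next_fire=102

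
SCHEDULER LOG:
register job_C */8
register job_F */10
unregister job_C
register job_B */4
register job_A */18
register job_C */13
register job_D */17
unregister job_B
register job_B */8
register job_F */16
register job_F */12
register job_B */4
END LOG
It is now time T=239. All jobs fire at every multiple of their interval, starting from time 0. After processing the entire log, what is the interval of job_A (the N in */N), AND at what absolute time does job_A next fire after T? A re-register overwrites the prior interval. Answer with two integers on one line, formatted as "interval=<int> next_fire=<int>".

Answer: interval=18 next_fire=252

Derivation:
Op 1: register job_C */8 -> active={job_C:*/8}
Op 2: register job_F */10 -> active={job_C:*/8, job_F:*/10}
Op 3: unregister job_C -> active={job_F:*/10}
Op 4: register job_B */4 -> active={job_B:*/4, job_F:*/10}
Op 5: register job_A */18 -> active={job_A:*/18, job_B:*/4, job_F:*/10}
Op 6: register job_C */13 -> active={job_A:*/18, job_B:*/4, job_C:*/13, job_F:*/10}
Op 7: register job_D */17 -> active={job_A:*/18, job_B:*/4, job_C:*/13, job_D:*/17, job_F:*/10}
Op 8: unregister job_B -> active={job_A:*/18, job_C:*/13, job_D:*/17, job_F:*/10}
Op 9: register job_B */8 -> active={job_A:*/18, job_B:*/8, job_C:*/13, job_D:*/17, job_F:*/10}
Op 10: register job_F */16 -> active={job_A:*/18, job_B:*/8, job_C:*/13, job_D:*/17, job_F:*/16}
Op 11: register job_F */12 -> active={job_A:*/18, job_B:*/8, job_C:*/13, job_D:*/17, job_F:*/12}
Op 12: register job_B */4 -> active={job_A:*/18, job_B:*/4, job_C:*/13, job_D:*/17, job_F:*/12}
Final interval of job_A = 18
Next fire of job_A after T=239: (239//18+1)*18 = 252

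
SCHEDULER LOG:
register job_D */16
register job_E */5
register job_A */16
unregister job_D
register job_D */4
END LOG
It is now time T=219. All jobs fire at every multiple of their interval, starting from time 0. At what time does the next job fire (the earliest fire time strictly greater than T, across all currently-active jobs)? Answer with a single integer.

Answer: 220

Derivation:
Op 1: register job_D */16 -> active={job_D:*/16}
Op 2: register job_E */5 -> active={job_D:*/16, job_E:*/5}
Op 3: register job_A */16 -> active={job_A:*/16, job_D:*/16, job_E:*/5}
Op 4: unregister job_D -> active={job_A:*/16, job_E:*/5}
Op 5: register job_D */4 -> active={job_A:*/16, job_D:*/4, job_E:*/5}
  job_A: interval 16, next fire after T=219 is 224
  job_D: interval 4, next fire after T=219 is 220
  job_E: interval 5, next fire after T=219 is 220
Earliest fire time = 220 (job job_D)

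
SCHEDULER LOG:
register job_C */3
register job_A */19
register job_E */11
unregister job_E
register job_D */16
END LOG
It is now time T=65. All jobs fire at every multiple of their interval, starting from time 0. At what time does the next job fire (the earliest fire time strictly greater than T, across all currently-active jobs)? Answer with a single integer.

Answer: 66

Derivation:
Op 1: register job_C */3 -> active={job_C:*/3}
Op 2: register job_A */19 -> active={job_A:*/19, job_C:*/3}
Op 3: register job_E */11 -> active={job_A:*/19, job_C:*/3, job_E:*/11}
Op 4: unregister job_E -> active={job_A:*/19, job_C:*/3}
Op 5: register job_D */16 -> active={job_A:*/19, job_C:*/3, job_D:*/16}
  job_A: interval 19, next fire after T=65 is 76
  job_C: interval 3, next fire after T=65 is 66
  job_D: interval 16, next fire after T=65 is 80
Earliest fire time = 66 (job job_C)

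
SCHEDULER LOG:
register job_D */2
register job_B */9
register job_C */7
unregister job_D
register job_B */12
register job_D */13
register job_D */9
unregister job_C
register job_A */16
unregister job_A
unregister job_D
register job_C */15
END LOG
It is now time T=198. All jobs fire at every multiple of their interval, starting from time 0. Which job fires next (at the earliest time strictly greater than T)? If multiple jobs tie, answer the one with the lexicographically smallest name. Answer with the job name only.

Op 1: register job_D */2 -> active={job_D:*/2}
Op 2: register job_B */9 -> active={job_B:*/9, job_D:*/2}
Op 3: register job_C */7 -> active={job_B:*/9, job_C:*/7, job_D:*/2}
Op 4: unregister job_D -> active={job_B:*/9, job_C:*/7}
Op 5: register job_B */12 -> active={job_B:*/12, job_C:*/7}
Op 6: register job_D */13 -> active={job_B:*/12, job_C:*/7, job_D:*/13}
Op 7: register job_D */9 -> active={job_B:*/12, job_C:*/7, job_D:*/9}
Op 8: unregister job_C -> active={job_B:*/12, job_D:*/9}
Op 9: register job_A */16 -> active={job_A:*/16, job_B:*/12, job_D:*/9}
Op 10: unregister job_A -> active={job_B:*/12, job_D:*/9}
Op 11: unregister job_D -> active={job_B:*/12}
Op 12: register job_C */15 -> active={job_B:*/12, job_C:*/15}
  job_B: interval 12, next fire after T=198 is 204
  job_C: interval 15, next fire after T=198 is 210
Earliest = 204, winner (lex tiebreak) = job_B

Answer: job_B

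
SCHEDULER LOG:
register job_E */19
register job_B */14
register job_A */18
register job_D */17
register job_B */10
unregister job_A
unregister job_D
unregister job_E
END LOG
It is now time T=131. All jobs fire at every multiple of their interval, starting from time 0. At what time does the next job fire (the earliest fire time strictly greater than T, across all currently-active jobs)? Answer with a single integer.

Answer: 140

Derivation:
Op 1: register job_E */19 -> active={job_E:*/19}
Op 2: register job_B */14 -> active={job_B:*/14, job_E:*/19}
Op 3: register job_A */18 -> active={job_A:*/18, job_B:*/14, job_E:*/19}
Op 4: register job_D */17 -> active={job_A:*/18, job_B:*/14, job_D:*/17, job_E:*/19}
Op 5: register job_B */10 -> active={job_A:*/18, job_B:*/10, job_D:*/17, job_E:*/19}
Op 6: unregister job_A -> active={job_B:*/10, job_D:*/17, job_E:*/19}
Op 7: unregister job_D -> active={job_B:*/10, job_E:*/19}
Op 8: unregister job_E -> active={job_B:*/10}
  job_B: interval 10, next fire after T=131 is 140
Earliest fire time = 140 (job job_B)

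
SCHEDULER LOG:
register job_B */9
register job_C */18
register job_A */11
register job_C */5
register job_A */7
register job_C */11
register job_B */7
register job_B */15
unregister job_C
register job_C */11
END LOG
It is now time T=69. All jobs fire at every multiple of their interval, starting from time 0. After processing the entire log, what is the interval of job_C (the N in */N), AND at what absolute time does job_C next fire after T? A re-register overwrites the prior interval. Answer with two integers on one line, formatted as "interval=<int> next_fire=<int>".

Op 1: register job_B */9 -> active={job_B:*/9}
Op 2: register job_C */18 -> active={job_B:*/9, job_C:*/18}
Op 3: register job_A */11 -> active={job_A:*/11, job_B:*/9, job_C:*/18}
Op 4: register job_C */5 -> active={job_A:*/11, job_B:*/9, job_C:*/5}
Op 5: register job_A */7 -> active={job_A:*/7, job_B:*/9, job_C:*/5}
Op 6: register job_C */11 -> active={job_A:*/7, job_B:*/9, job_C:*/11}
Op 7: register job_B */7 -> active={job_A:*/7, job_B:*/7, job_C:*/11}
Op 8: register job_B */15 -> active={job_A:*/7, job_B:*/15, job_C:*/11}
Op 9: unregister job_C -> active={job_A:*/7, job_B:*/15}
Op 10: register job_C */11 -> active={job_A:*/7, job_B:*/15, job_C:*/11}
Final interval of job_C = 11
Next fire of job_C after T=69: (69//11+1)*11 = 77

Answer: interval=11 next_fire=77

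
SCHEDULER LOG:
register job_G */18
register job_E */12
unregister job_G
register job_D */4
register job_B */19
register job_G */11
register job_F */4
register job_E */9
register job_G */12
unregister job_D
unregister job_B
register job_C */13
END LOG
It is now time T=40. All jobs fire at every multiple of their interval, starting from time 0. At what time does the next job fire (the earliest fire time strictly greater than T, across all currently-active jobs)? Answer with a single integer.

Op 1: register job_G */18 -> active={job_G:*/18}
Op 2: register job_E */12 -> active={job_E:*/12, job_G:*/18}
Op 3: unregister job_G -> active={job_E:*/12}
Op 4: register job_D */4 -> active={job_D:*/4, job_E:*/12}
Op 5: register job_B */19 -> active={job_B:*/19, job_D:*/4, job_E:*/12}
Op 6: register job_G */11 -> active={job_B:*/19, job_D:*/4, job_E:*/12, job_G:*/11}
Op 7: register job_F */4 -> active={job_B:*/19, job_D:*/4, job_E:*/12, job_F:*/4, job_G:*/11}
Op 8: register job_E */9 -> active={job_B:*/19, job_D:*/4, job_E:*/9, job_F:*/4, job_G:*/11}
Op 9: register job_G */12 -> active={job_B:*/19, job_D:*/4, job_E:*/9, job_F:*/4, job_G:*/12}
Op 10: unregister job_D -> active={job_B:*/19, job_E:*/9, job_F:*/4, job_G:*/12}
Op 11: unregister job_B -> active={job_E:*/9, job_F:*/4, job_G:*/12}
Op 12: register job_C */13 -> active={job_C:*/13, job_E:*/9, job_F:*/4, job_G:*/12}
  job_C: interval 13, next fire after T=40 is 52
  job_E: interval 9, next fire after T=40 is 45
  job_F: interval 4, next fire after T=40 is 44
  job_G: interval 12, next fire after T=40 is 48
Earliest fire time = 44 (job job_F)

Answer: 44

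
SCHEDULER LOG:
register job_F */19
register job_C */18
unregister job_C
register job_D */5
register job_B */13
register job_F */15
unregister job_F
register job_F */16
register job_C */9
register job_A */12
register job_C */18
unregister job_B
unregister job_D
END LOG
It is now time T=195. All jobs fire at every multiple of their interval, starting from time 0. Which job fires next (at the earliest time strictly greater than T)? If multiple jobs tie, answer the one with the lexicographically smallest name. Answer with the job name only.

Answer: job_C

Derivation:
Op 1: register job_F */19 -> active={job_F:*/19}
Op 2: register job_C */18 -> active={job_C:*/18, job_F:*/19}
Op 3: unregister job_C -> active={job_F:*/19}
Op 4: register job_D */5 -> active={job_D:*/5, job_F:*/19}
Op 5: register job_B */13 -> active={job_B:*/13, job_D:*/5, job_F:*/19}
Op 6: register job_F */15 -> active={job_B:*/13, job_D:*/5, job_F:*/15}
Op 7: unregister job_F -> active={job_B:*/13, job_D:*/5}
Op 8: register job_F */16 -> active={job_B:*/13, job_D:*/5, job_F:*/16}
Op 9: register job_C */9 -> active={job_B:*/13, job_C:*/9, job_D:*/5, job_F:*/16}
Op 10: register job_A */12 -> active={job_A:*/12, job_B:*/13, job_C:*/9, job_D:*/5, job_F:*/16}
Op 11: register job_C */18 -> active={job_A:*/12, job_B:*/13, job_C:*/18, job_D:*/5, job_F:*/16}
Op 12: unregister job_B -> active={job_A:*/12, job_C:*/18, job_D:*/5, job_F:*/16}
Op 13: unregister job_D -> active={job_A:*/12, job_C:*/18, job_F:*/16}
  job_A: interval 12, next fire after T=195 is 204
  job_C: interval 18, next fire after T=195 is 198
  job_F: interval 16, next fire after T=195 is 208
Earliest = 198, winner (lex tiebreak) = job_C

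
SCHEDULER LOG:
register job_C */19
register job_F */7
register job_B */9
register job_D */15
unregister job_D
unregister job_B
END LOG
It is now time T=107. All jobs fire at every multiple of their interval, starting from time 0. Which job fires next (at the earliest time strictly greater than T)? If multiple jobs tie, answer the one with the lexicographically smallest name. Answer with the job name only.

Answer: job_F

Derivation:
Op 1: register job_C */19 -> active={job_C:*/19}
Op 2: register job_F */7 -> active={job_C:*/19, job_F:*/7}
Op 3: register job_B */9 -> active={job_B:*/9, job_C:*/19, job_F:*/7}
Op 4: register job_D */15 -> active={job_B:*/9, job_C:*/19, job_D:*/15, job_F:*/7}
Op 5: unregister job_D -> active={job_B:*/9, job_C:*/19, job_F:*/7}
Op 6: unregister job_B -> active={job_C:*/19, job_F:*/7}
  job_C: interval 19, next fire after T=107 is 114
  job_F: interval 7, next fire after T=107 is 112
Earliest = 112, winner (lex tiebreak) = job_F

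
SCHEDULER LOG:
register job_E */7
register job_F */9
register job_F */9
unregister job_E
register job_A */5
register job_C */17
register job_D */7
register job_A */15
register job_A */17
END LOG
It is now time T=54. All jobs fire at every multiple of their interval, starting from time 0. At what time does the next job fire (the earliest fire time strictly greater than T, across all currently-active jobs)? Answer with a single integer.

Answer: 56

Derivation:
Op 1: register job_E */7 -> active={job_E:*/7}
Op 2: register job_F */9 -> active={job_E:*/7, job_F:*/9}
Op 3: register job_F */9 -> active={job_E:*/7, job_F:*/9}
Op 4: unregister job_E -> active={job_F:*/9}
Op 5: register job_A */5 -> active={job_A:*/5, job_F:*/9}
Op 6: register job_C */17 -> active={job_A:*/5, job_C:*/17, job_F:*/9}
Op 7: register job_D */7 -> active={job_A:*/5, job_C:*/17, job_D:*/7, job_F:*/9}
Op 8: register job_A */15 -> active={job_A:*/15, job_C:*/17, job_D:*/7, job_F:*/9}
Op 9: register job_A */17 -> active={job_A:*/17, job_C:*/17, job_D:*/7, job_F:*/9}
  job_A: interval 17, next fire after T=54 is 68
  job_C: interval 17, next fire after T=54 is 68
  job_D: interval 7, next fire after T=54 is 56
  job_F: interval 9, next fire after T=54 is 63
Earliest fire time = 56 (job job_D)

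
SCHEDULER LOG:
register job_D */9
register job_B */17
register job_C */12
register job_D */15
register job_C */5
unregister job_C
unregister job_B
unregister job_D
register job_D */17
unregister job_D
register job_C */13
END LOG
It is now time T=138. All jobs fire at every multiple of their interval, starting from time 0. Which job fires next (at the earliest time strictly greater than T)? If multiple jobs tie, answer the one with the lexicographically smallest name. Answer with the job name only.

Op 1: register job_D */9 -> active={job_D:*/9}
Op 2: register job_B */17 -> active={job_B:*/17, job_D:*/9}
Op 3: register job_C */12 -> active={job_B:*/17, job_C:*/12, job_D:*/9}
Op 4: register job_D */15 -> active={job_B:*/17, job_C:*/12, job_D:*/15}
Op 5: register job_C */5 -> active={job_B:*/17, job_C:*/5, job_D:*/15}
Op 6: unregister job_C -> active={job_B:*/17, job_D:*/15}
Op 7: unregister job_B -> active={job_D:*/15}
Op 8: unregister job_D -> active={}
Op 9: register job_D */17 -> active={job_D:*/17}
Op 10: unregister job_D -> active={}
Op 11: register job_C */13 -> active={job_C:*/13}
  job_C: interval 13, next fire after T=138 is 143
Earliest = 143, winner (lex tiebreak) = job_C

Answer: job_C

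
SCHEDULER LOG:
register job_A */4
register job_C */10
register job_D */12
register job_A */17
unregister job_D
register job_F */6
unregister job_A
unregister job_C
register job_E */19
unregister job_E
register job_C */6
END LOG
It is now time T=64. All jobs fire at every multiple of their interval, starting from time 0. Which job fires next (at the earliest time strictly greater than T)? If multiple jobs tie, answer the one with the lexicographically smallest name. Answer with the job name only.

Op 1: register job_A */4 -> active={job_A:*/4}
Op 2: register job_C */10 -> active={job_A:*/4, job_C:*/10}
Op 3: register job_D */12 -> active={job_A:*/4, job_C:*/10, job_D:*/12}
Op 4: register job_A */17 -> active={job_A:*/17, job_C:*/10, job_D:*/12}
Op 5: unregister job_D -> active={job_A:*/17, job_C:*/10}
Op 6: register job_F */6 -> active={job_A:*/17, job_C:*/10, job_F:*/6}
Op 7: unregister job_A -> active={job_C:*/10, job_F:*/6}
Op 8: unregister job_C -> active={job_F:*/6}
Op 9: register job_E */19 -> active={job_E:*/19, job_F:*/6}
Op 10: unregister job_E -> active={job_F:*/6}
Op 11: register job_C */6 -> active={job_C:*/6, job_F:*/6}
  job_C: interval 6, next fire after T=64 is 66
  job_F: interval 6, next fire after T=64 is 66
Earliest = 66, winner (lex tiebreak) = job_C

Answer: job_C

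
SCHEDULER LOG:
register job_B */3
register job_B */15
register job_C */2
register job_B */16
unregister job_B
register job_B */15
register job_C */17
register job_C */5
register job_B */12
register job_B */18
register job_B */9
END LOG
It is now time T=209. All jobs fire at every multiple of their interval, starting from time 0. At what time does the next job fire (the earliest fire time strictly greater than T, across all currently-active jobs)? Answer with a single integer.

Op 1: register job_B */3 -> active={job_B:*/3}
Op 2: register job_B */15 -> active={job_B:*/15}
Op 3: register job_C */2 -> active={job_B:*/15, job_C:*/2}
Op 4: register job_B */16 -> active={job_B:*/16, job_C:*/2}
Op 5: unregister job_B -> active={job_C:*/2}
Op 6: register job_B */15 -> active={job_B:*/15, job_C:*/2}
Op 7: register job_C */17 -> active={job_B:*/15, job_C:*/17}
Op 8: register job_C */5 -> active={job_B:*/15, job_C:*/5}
Op 9: register job_B */12 -> active={job_B:*/12, job_C:*/5}
Op 10: register job_B */18 -> active={job_B:*/18, job_C:*/5}
Op 11: register job_B */9 -> active={job_B:*/9, job_C:*/5}
  job_B: interval 9, next fire after T=209 is 216
  job_C: interval 5, next fire after T=209 is 210
Earliest fire time = 210 (job job_C)

Answer: 210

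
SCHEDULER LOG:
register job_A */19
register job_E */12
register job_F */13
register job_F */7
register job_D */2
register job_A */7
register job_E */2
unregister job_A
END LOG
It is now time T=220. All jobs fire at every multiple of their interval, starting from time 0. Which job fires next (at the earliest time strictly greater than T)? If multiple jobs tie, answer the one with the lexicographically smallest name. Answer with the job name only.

Answer: job_D

Derivation:
Op 1: register job_A */19 -> active={job_A:*/19}
Op 2: register job_E */12 -> active={job_A:*/19, job_E:*/12}
Op 3: register job_F */13 -> active={job_A:*/19, job_E:*/12, job_F:*/13}
Op 4: register job_F */7 -> active={job_A:*/19, job_E:*/12, job_F:*/7}
Op 5: register job_D */2 -> active={job_A:*/19, job_D:*/2, job_E:*/12, job_F:*/7}
Op 6: register job_A */7 -> active={job_A:*/7, job_D:*/2, job_E:*/12, job_F:*/7}
Op 7: register job_E */2 -> active={job_A:*/7, job_D:*/2, job_E:*/2, job_F:*/7}
Op 8: unregister job_A -> active={job_D:*/2, job_E:*/2, job_F:*/7}
  job_D: interval 2, next fire after T=220 is 222
  job_E: interval 2, next fire after T=220 is 222
  job_F: interval 7, next fire after T=220 is 224
Earliest = 222, winner (lex tiebreak) = job_D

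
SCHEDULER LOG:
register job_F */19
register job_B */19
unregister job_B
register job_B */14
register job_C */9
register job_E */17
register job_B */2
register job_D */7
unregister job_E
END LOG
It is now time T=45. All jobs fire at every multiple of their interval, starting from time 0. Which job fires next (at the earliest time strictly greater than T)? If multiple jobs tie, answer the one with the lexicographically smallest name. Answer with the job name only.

Answer: job_B

Derivation:
Op 1: register job_F */19 -> active={job_F:*/19}
Op 2: register job_B */19 -> active={job_B:*/19, job_F:*/19}
Op 3: unregister job_B -> active={job_F:*/19}
Op 4: register job_B */14 -> active={job_B:*/14, job_F:*/19}
Op 5: register job_C */9 -> active={job_B:*/14, job_C:*/9, job_F:*/19}
Op 6: register job_E */17 -> active={job_B:*/14, job_C:*/9, job_E:*/17, job_F:*/19}
Op 7: register job_B */2 -> active={job_B:*/2, job_C:*/9, job_E:*/17, job_F:*/19}
Op 8: register job_D */7 -> active={job_B:*/2, job_C:*/9, job_D:*/7, job_E:*/17, job_F:*/19}
Op 9: unregister job_E -> active={job_B:*/2, job_C:*/9, job_D:*/7, job_F:*/19}
  job_B: interval 2, next fire after T=45 is 46
  job_C: interval 9, next fire after T=45 is 54
  job_D: interval 7, next fire after T=45 is 49
  job_F: interval 19, next fire after T=45 is 57
Earliest = 46, winner (lex tiebreak) = job_B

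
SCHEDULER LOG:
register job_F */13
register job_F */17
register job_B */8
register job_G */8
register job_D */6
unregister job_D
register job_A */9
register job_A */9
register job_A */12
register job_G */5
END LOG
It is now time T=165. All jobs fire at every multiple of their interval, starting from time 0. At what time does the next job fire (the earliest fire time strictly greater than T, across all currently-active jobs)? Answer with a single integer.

Answer: 168

Derivation:
Op 1: register job_F */13 -> active={job_F:*/13}
Op 2: register job_F */17 -> active={job_F:*/17}
Op 3: register job_B */8 -> active={job_B:*/8, job_F:*/17}
Op 4: register job_G */8 -> active={job_B:*/8, job_F:*/17, job_G:*/8}
Op 5: register job_D */6 -> active={job_B:*/8, job_D:*/6, job_F:*/17, job_G:*/8}
Op 6: unregister job_D -> active={job_B:*/8, job_F:*/17, job_G:*/8}
Op 7: register job_A */9 -> active={job_A:*/9, job_B:*/8, job_F:*/17, job_G:*/8}
Op 8: register job_A */9 -> active={job_A:*/9, job_B:*/8, job_F:*/17, job_G:*/8}
Op 9: register job_A */12 -> active={job_A:*/12, job_B:*/8, job_F:*/17, job_G:*/8}
Op 10: register job_G */5 -> active={job_A:*/12, job_B:*/8, job_F:*/17, job_G:*/5}
  job_A: interval 12, next fire after T=165 is 168
  job_B: interval 8, next fire after T=165 is 168
  job_F: interval 17, next fire after T=165 is 170
  job_G: interval 5, next fire after T=165 is 170
Earliest fire time = 168 (job job_A)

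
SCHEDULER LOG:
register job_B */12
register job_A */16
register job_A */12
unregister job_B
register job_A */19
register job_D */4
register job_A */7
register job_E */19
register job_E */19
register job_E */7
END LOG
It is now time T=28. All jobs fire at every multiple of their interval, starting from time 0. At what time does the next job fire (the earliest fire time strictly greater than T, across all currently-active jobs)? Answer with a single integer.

Answer: 32

Derivation:
Op 1: register job_B */12 -> active={job_B:*/12}
Op 2: register job_A */16 -> active={job_A:*/16, job_B:*/12}
Op 3: register job_A */12 -> active={job_A:*/12, job_B:*/12}
Op 4: unregister job_B -> active={job_A:*/12}
Op 5: register job_A */19 -> active={job_A:*/19}
Op 6: register job_D */4 -> active={job_A:*/19, job_D:*/4}
Op 7: register job_A */7 -> active={job_A:*/7, job_D:*/4}
Op 8: register job_E */19 -> active={job_A:*/7, job_D:*/4, job_E:*/19}
Op 9: register job_E */19 -> active={job_A:*/7, job_D:*/4, job_E:*/19}
Op 10: register job_E */7 -> active={job_A:*/7, job_D:*/4, job_E:*/7}
  job_A: interval 7, next fire after T=28 is 35
  job_D: interval 4, next fire after T=28 is 32
  job_E: interval 7, next fire after T=28 is 35
Earliest fire time = 32 (job job_D)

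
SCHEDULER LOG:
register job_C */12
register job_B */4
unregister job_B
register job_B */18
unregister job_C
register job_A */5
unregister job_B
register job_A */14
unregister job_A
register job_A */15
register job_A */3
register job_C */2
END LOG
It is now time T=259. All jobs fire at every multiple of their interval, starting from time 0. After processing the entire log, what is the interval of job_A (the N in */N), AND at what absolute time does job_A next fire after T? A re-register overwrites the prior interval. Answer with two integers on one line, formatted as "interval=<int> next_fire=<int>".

Answer: interval=3 next_fire=261

Derivation:
Op 1: register job_C */12 -> active={job_C:*/12}
Op 2: register job_B */4 -> active={job_B:*/4, job_C:*/12}
Op 3: unregister job_B -> active={job_C:*/12}
Op 4: register job_B */18 -> active={job_B:*/18, job_C:*/12}
Op 5: unregister job_C -> active={job_B:*/18}
Op 6: register job_A */5 -> active={job_A:*/5, job_B:*/18}
Op 7: unregister job_B -> active={job_A:*/5}
Op 8: register job_A */14 -> active={job_A:*/14}
Op 9: unregister job_A -> active={}
Op 10: register job_A */15 -> active={job_A:*/15}
Op 11: register job_A */3 -> active={job_A:*/3}
Op 12: register job_C */2 -> active={job_A:*/3, job_C:*/2}
Final interval of job_A = 3
Next fire of job_A after T=259: (259//3+1)*3 = 261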